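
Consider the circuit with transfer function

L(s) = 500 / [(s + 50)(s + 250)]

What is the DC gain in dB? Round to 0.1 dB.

-28.0 dB

L(0) = 500 / (50·250) = 0.04
20 log₁₀(0.04) ≈ -27.96 dB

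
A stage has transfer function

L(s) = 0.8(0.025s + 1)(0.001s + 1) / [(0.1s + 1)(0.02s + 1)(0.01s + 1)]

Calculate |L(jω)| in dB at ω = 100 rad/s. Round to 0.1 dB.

-23.3 dB

At ω = 100 rad/s:
zero (1 + j100·0.025) = 1 + j2.5 → |·| ≈ 2.6926, ∠ ≈ 68.20°
zero (1 + j100·0.001) = 1 + j0.1 → |·| ≈ 1.005, ∠ ≈ 5.71°
pole (1 + j100·0.1) = 1 + j10 → |·| ≈ 10.05, ∠ ≈ 84.29°
pole (1 + j100·0.02) = 1 + j2 → |·| ≈ 2.2361, ∠ ≈ 63.43°
pole (1 + j100·0.01) = 1 + j1 → |·| ≈ 1.4142, ∠ ≈ 45.00°
|L| = 0.8 · 2.6926 · 1.005 / (10.05 · 2.2361 · 1.4142) ≈ 0.068118
Gain = 20 log₁₀(0.068118) ≈ -23.33 dB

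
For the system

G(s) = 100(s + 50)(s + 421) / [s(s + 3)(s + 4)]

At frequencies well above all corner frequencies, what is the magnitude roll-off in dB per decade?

-20 dB/decade

Each pole contributes −20 dB/decade at high frequency; each zero contributes +20 dB/decade.
Net: 2 zero(s) − 3 pole(s) → -20 dB/decade.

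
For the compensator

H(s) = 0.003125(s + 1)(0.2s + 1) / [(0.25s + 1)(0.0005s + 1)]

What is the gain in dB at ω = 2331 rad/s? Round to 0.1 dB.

At ω = 2331 rad/s:
zero (1 + j2331·1) = 1 + j2331 → |·| ≈ 2331, ∠ ≈ 89.98°
zero (1 + j2331·0.2) = 1 + j466.2 → |·| ≈ 466.2, ∠ ≈ 89.88°
pole (1 + j2331·0.25) = 1 + j582.75 → |·| ≈ 582.75, ∠ ≈ 89.90°
pole (1 + j2331·0.0005) = 1 + j1.1655 → |·| ≈ 1.5357, ∠ ≈ 49.37°
|H| = 0.003125 · 2331 · 466.2 / (582.75 · 1.5357) ≈ 3.7947
Gain = 20 log₁₀(3.7947) ≈ 11.58 dB

11.6 dB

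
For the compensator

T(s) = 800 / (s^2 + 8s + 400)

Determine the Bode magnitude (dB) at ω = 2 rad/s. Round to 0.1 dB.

6.1 dB

At s = jω = j2:
quadratic: (j2)² + 8·j2 + 400 = 396 + j16 → |·| ≈ 396.32, ∠ ≈ 2.31°
|T| = 800 / 396.32 ≈ 2.0186
Gain = 20 log₁₀(2.0186) ≈ 6.10 dB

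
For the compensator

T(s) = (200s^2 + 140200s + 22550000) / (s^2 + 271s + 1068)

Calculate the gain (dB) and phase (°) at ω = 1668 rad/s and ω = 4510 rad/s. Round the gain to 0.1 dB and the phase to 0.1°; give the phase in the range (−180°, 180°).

ω = 1668: 46.3 dB, -14.4°; ω = 4510: 46.1 dB, -5.4°

Substitute s = j1668:
Numerator: 200(j1668)^2 + 140200(j1668) + 22550000 = -533894800 + j233853600
Denominator: (j1668)^2 + 271(j1668) + 1068 = -2781156 + j452028
|N| = √(533894800² + 233853600²) ≈ 5.8286e+08, ∠N ≈ 156.35°
|D| = √(2781156² + 452028²) ≈ 2.8177e+06, ∠D ≈ 170.77°
|T| = 5.8286e+08 / 2.8177e+06 ≈ 206.86
Gain = 20 log₁₀(206.86) ≈ 46.31 dB
∠T = 156.35° − 170.77° = -14.42°

Substitute s = j4510:
Numerator: 200(j4510)^2 + 140200(j4510) + 22550000 = -4045470000 + j632302000
Denominator: (j4510)^2 + 271(j4510) + 1068 = -20339032 + j1222210
|N| = √(4045470000² + 632302000²) ≈ 4.0946e+09, ∠N ≈ 171.12°
|D| = √(20339032² + 1222210²) ≈ 2.0376e+07, ∠D ≈ 176.56°
|T| = 4.0946e+09 / 2.0376e+07 ≈ 200.95
Gain = 20 log₁₀(200.95) ≈ 46.06 dB
∠T = 171.12° − 176.56° = -5.44°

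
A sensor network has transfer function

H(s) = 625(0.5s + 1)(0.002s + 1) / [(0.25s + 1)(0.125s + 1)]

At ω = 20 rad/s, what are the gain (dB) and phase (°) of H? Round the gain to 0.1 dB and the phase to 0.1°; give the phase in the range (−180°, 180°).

53.2 dB, -60.3°

At ω = 20 rad/s:
zero (1 + j20·0.5) = 1 + j10 → |·| ≈ 10.05, ∠ ≈ 84.29°
zero (1 + j20·0.002) = 1 + j0.04 → |·| ≈ 1.0008, ∠ ≈ 2.29°
pole (1 + j20·0.25) = 1 + j5 → |·| ≈ 5.099, ∠ ≈ 78.69°
pole (1 + j20·0.125) = 1 + j2.5 → |·| ≈ 2.6926, ∠ ≈ 68.20°
|H| = 625 · 10.05 · 1.0008 / (5.099 · 2.6926) ≈ 457.86
Gain = 20 log₁₀(457.86) ≈ 53.21 dB
∠H = (84.29° + 2.29°) − (78.69° + 68.20°) = -60.31°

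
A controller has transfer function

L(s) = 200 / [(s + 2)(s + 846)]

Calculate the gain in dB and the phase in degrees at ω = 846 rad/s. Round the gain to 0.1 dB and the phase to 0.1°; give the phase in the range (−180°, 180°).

At s = jω = j846:
pole (s+2): 2 + j846 → |·| = √(2²+846²) = √715720 ≈ 846, ∠ = arctan(846/2) ≈ 89.86°
pole (s+846): 846 + j846 → |·| = √(846²+846²) = √1431432 ≈ 1196.4, ∠ = arctan(846/846) ≈ 45.00°
|L| = 200 / 1.0122e+06 ≈ 0.00019759
Gain = 20 log₁₀(0.00019759) ≈ -74.08 dB
∠L = 0.00° − 134.86° = -134.86°

-74.1 dB, -134.9°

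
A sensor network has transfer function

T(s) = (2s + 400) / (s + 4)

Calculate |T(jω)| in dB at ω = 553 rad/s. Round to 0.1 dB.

6.6 dB

Substitute s = j553:
Numerator: 2(j553) + 400 = 400 + j1106
Denominator: (j553) + 4 = 4 + j553
|N| = √(400² + 1106²) ≈ 1176.1, ∠N ≈ 70.12°
|D| = √(4² + 553²) ≈ 553.01, ∠D ≈ 89.59°
|T| = 1176.1 / 553.01 ≈ 2.1267
Gain = 20 log₁₀(2.1267) ≈ 6.55 dB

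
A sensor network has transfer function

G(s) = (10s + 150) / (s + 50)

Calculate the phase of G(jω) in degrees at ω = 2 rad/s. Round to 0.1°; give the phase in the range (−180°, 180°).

Substitute s = j2:
Numerator: 10(j2) + 150 = 150 + j20
Denominator: (j2) + 50 = 50 + j2
|N| = √(150² + 20²) ≈ 151.33, ∠N ≈ 7.59°
|D| = √(50² + 2²) ≈ 50.04, ∠D ≈ 2.29°
∠G = 7.59° − 2.29° = 5.30°

5.3°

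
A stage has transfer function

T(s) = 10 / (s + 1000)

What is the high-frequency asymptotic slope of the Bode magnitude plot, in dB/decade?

Each pole contributes −20 dB/decade at high frequency; each zero contributes +20 dB/decade.
Net: 0 zero(s) − 1 pole(s) → -20 dB/decade.

-20 dB/decade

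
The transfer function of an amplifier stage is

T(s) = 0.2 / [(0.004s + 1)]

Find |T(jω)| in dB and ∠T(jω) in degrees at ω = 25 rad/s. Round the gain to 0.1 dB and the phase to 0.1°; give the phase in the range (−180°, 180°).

At ω = 25 rad/s:
pole (1 + j25·0.004) = 1 + j0.1 → |·| ≈ 1.005, ∠ ≈ 5.71°
|T| = 0.2 · 1 / (1.005) ≈ 0.199
Gain = 20 log₁₀(0.199) ≈ -14.02 dB
∠T = (0°) − (5.71°) = -5.71°

-14.0 dB, -5.7°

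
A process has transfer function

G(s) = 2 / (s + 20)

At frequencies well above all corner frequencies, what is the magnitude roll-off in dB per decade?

Each pole contributes −20 dB/decade at high frequency; each zero contributes +20 dB/decade.
Net: 0 zero(s) − 1 pole(s) → -20 dB/decade.

-20 dB/decade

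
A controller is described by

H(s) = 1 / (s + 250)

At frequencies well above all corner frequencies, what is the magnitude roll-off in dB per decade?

Each pole contributes −20 dB/decade at high frequency; each zero contributes +20 dB/decade.
Net: 0 zero(s) − 1 pole(s) → -20 dB/decade.

-20 dB/decade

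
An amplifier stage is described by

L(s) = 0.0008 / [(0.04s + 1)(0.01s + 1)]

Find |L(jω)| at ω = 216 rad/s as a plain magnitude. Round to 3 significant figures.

3.86e-05

At ω = 216 rad/s:
pole (1 + j216·0.04) = 1 + j8.64 → |·| ≈ 8.6977, ∠ ≈ 83.40°
pole (1 + j216·0.01) = 1 + j2.16 → |·| ≈ 2.3803, ∠ ≈ 65.16°
|L| = 0.0008 · 1 / (8.6977 · 2.3803) ≈ 3.8641e-05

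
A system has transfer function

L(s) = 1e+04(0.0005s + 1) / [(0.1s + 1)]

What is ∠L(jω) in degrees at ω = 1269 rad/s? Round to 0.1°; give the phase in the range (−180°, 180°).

At ω = 1269 rad/s:
zero (1 + j1269·0.0005) = 1 + j0.6345 → |·| ≈ 1.1843, ∠ ≈ 32.40°
pole (1 + j1269·0.1) = 1 + j126.9 → |·| ≈ 126.9, ∠ ≈ 89.55°
∠L = (32.40°) − (89.55°) = -57.15°

-57.2°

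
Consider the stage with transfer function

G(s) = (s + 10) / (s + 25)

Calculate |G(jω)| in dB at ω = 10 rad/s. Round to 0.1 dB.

At s = jω = j10:
zero (s+10): 10 + j10 → |·| = √(10²+10²) = √200 ≈ 14.142, ∠ = arctan(10/10) ≈ 45.00°
pole (s+25): 25 + j10 → |·| = √(25²+10²) = √725 ≈ 26.926, ∠ = arctan(10/25) ≈ 21.80°
|G| = 1 · 14.142 / 26.926 ≈ 0.52522
Gain = 20 log₁₀(0.52522) ≈ -5.59 dB

-5.6 dB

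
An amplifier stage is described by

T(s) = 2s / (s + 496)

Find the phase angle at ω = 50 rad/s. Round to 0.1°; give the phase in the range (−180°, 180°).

At s = jω = j50:
zero at origin: s = j50 → |·| = 50, ∠ = 90.00°
pole (s+496): 496 + j50 → |·| = √(496²+50²) = √248516 ≈ 498.51, ∠ = arctan(50/496) ≈ 5.76°
∠T = 90.00° − 5.76° = 84.24°

84.2°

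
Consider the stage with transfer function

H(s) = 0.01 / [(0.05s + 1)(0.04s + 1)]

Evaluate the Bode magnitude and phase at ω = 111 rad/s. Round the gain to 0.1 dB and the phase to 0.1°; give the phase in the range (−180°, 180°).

At ω = 111 rad/s:
pole (1 + j111·0.05) = 1 + j5.55 → |·| ≈ 5.6394, ∠ ≈ 79.79°
pole (1 + j111·0.04) = 1 + j4.44 → |·| ≈ 4.5512, ∠ ≈ 77.31°
|H| = 0.01 · 1 / (5.6394 · 4.5512) ≈ 0.00038962
Gain = 20 log₁₀(0.00038962) ≈ -68.19 dB
∠H = (0°) − (79.79° + 77.31°) = -157.10°

-68.2 dB, -157.1°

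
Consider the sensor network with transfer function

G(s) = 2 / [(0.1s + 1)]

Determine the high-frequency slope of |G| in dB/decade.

-20 dB/decade

Each pole contributes −20 dB/decade at high frequency; each zero contributes +20 dB/decade.
Net: 0 zero(s) − 1 pole(s) → -20 dB/decade.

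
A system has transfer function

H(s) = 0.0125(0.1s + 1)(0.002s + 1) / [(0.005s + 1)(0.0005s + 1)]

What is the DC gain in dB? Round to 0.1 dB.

H(0) = 0.0125 · 1 / 1 = 0.0125
20 log₁₀(0.0125) ≈ -38.06 dB

-38.1 dB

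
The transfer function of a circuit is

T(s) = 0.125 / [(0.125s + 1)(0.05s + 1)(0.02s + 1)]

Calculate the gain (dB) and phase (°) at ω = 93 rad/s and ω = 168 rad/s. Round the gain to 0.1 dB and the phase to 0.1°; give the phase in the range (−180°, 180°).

ω = 93: -59.4 dB, 135.3°; ω = 168: -74.0 dB, 116.1°

At ω = 93 rad/s:
pole (1 + j93·0.125) = 1 + j11.625 → |·| ≈ 11.668, ∠ ≈ 85.08°
pole (1 + j93·0.05) = 1 + j4.65 → |·| ≈ 4.7563, ∠ ≈ 77.86°
pole (1 + j93·0.02) = 1 + j1.86 → |·| ≈ 2.1118, ∠ ≈ 61.74°
|T| = 0.125 · 1 / (11.668 · 4.7563 · 2.1118) ≈ 0.0010666
Gain = 20 log₁₀(0.0010666) ≈ -59.44 dB
∠T = (0°) − (85.08° + 77.86° + 61.74°) = -224.68° ≡ 135.32° (principal value)

At ω = 168 rad/s:
pole (1 + j168·0.125) = 1 + j21 → |·| ≈ 21.024, ∠ ≈ 87.27°
pole (1 + j168·0.05) = 1 + j8.4 → |·| ≈ 8.4593, ∠ ≈ 83.21°
pole (1 + j168·0.02) = 1 + j3.36 → |·| ≈ 3.5057, ∠ ≈ 73.43°
|T| = 0.125 · 1 / (21.024 · 8.4593 · 3.5057) ≈ 0.00020049
Gain = 20 log₁₀(0.00020049) ≈ -73.96 dB
∠T = (0°) − (87.27° + 83.21° + 73.43°) = -243.91° ≡ 116.09° (principal value)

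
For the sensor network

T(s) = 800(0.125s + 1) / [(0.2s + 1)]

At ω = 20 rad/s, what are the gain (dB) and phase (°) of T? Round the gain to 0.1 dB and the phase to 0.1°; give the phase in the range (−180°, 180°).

At ω = 20 rad/s:
zero (1 + j20·0.125) = 1 + j2.5 → |·| ≈ 2.6926, ∠ ≈ 68.20°
pole (1 + j20·0.2) = 1 + j4 → |·| ≈ 4.1231, ∠ ≈ 75.96°
|T| = 800 · 2.6926 / (4.1231) ≈ 522.44
Gain = 20 log₁₀(522.44) ≈ 54.36 dB
∠T = (68.20°) − (75.96°) = -7.76°

54.4 dB, -7.8°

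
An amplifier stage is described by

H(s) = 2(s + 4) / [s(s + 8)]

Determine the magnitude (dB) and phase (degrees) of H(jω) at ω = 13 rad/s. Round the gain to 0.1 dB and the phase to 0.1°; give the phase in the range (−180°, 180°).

At s = jω = j13:
zero (s+4): 4 + j13 → |·| = √(4²+13²) = √185 ≈ 13.601, ∠ = arctan(13/4) ≈ 72.90°
pole (s+8): 8 + j13 → |·| = √(8²+13²) = √233 ≈ 15.264, ∠ = arctan(13/8) ≈ 58.39°
pole at origin: |s| = 13, ∠ = 90.00° (in denominator)
|H| = 2 · 13.601 / 198.43 ≈ 0.13709
Gain = 20 log₁₀(0.13709) ≈ -17.26 dB
∠H = 72.90° − 148.39° = -75.49°

-17.3 dB, -75.5°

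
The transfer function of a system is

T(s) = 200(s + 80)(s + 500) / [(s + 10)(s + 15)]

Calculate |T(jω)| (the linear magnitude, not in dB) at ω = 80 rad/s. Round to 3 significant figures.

1.75e+03

At s = jω = j80:
zero (s+80): 80 + j80 → |·| = √(80²+80²) = √12800 ≈ 113.14, ∠ = arctan(80/80) ≈ 45.00°
zero (s+500): 500 + j80 → |·| = √(500²+80²) = √256400 ≈ 506.36, ∠ = arctan(80/500) ≈ 9.09°
pole (s+10): 10 + j80 → |·| = √(10²+80²) = √6500 ≈ 80.623, ∠ = arctan(80/10) ≈ 82.87°
pole (s+15): 15 + j80 → |·| = √(15²+80²) = √6625 ≈ 81.394, ∠ = arctan(80/15) ≈ 79.38°
|T| = 200 · 57290 / 6562.2 ≈ 1746.1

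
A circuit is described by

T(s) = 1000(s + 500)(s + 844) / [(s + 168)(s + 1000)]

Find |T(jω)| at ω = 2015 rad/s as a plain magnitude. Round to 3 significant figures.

At s = jω = j2015:
zero (s+500): 500 + j2015 → |·| = √(500²+2015²) = √4310225 ≈ 2076.1, ∠ = arctan(2015/500) ≈ 76.06°
zero (s+844): 844 + j2015 → |·| = √(844²+2015²) = √4772561 ≈ 2184.6, ∠ = arctan(2015/844) ≈ 67.27°
pole (s+168): 168 + j2015 → |·| = √(168²+2015²) = √4088449 ≈ 2022, ∠ = arctan(2015/168) ≈ 85.23°
pole (s+1000): 1000 + j2015 → |·| = √(1000²+2015²) = √5060225 ≈ 2249.5, ∠ = arctan(2015/1000) ≈ 63.61°
|T| = 1000 · 4.5354e+06 / 4.5485e+06 ≈ 997.12

997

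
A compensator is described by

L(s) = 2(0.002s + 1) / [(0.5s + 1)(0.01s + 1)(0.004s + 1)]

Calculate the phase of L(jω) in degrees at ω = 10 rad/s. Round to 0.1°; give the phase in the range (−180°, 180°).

At ω = 10 rad/s:
zero (1 + j10·0.002) = 1 + j0.02 → |·| ≈ 1.0002, ∠ ≈ 1.15°
pole (1 + j10·0.5) = 1 + j5 → |·| ≈ 5.099, ∠ ≈ 78.69°
pole (1 + j10·0.01) = 1 + j0.1 → |·| ≈ 1.005, ∠ ≈ 5.71°
pole (1 + j10·0.004) = 1 + j0.04 → |·| ≈ 1.0008, ∠ ≈ 2.29°
∠L = (1.15°) − (78.69° + 5.71° + 2.29°) = -85.54°

-85.5°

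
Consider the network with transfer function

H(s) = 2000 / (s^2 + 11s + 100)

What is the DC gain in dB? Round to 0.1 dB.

26.0 dB

H(0) = 2000 / 100 = 20
20 log₁₀(20) ≈ 26.02 dB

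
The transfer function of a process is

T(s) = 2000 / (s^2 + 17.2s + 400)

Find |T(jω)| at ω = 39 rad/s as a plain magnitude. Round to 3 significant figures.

At s = jω = j39:
quadratic: (j39)² + 17.2·j39 + 400 = -1121 + j670.8 → |·| ≈ 1306.4, ∠ ≈ 149.10°
|T| = 2000 / 1306.4 ≈ 1.5309

1.53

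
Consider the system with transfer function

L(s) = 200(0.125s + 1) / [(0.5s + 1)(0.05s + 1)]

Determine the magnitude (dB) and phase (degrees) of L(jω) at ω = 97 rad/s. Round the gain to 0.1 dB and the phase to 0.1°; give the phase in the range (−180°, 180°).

At ω = 97 rad/s:
zero (1 + j97·0.125) = 1 + j12.125 → |·| ≈ 12.166, ∠ ≈ 85.29°
pole (1 + j97·0.5) = 1 + j48.5 → |·| ≈ 48.51, ∠ ≈ 88.82°
pole (1 + j97·0.05) = 1 + j4.85 → |·| ≈ 4.952, ∠ ≈ 78.35°
|L| = 200 · 12.166 / (48.51 · 4.952) ≈ 10.129
Gain = 20 log₁₀(10.129) ≈ 20.11 dB
∠L = (85.29°) − (88.82° + 78.35°) = -81.88°

20.1 dB, -81.9°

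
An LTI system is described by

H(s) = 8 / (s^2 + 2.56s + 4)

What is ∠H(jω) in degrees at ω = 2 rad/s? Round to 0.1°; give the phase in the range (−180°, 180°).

At s = jω = j2:
quadratic: (j2)² + 2.56·j2 + 4 = 0 + j5.12 → |·| ≈ 5.12, ∠ ≈ 90.00°
∠H = 0.00° − 90.00° = -90.00°

-90.0°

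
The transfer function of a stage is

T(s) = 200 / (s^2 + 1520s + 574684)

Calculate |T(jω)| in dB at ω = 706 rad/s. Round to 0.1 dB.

-74.6 dB

Substitute s = j706:
Numerator: 200 = 200 + j0
Denominator: (j706)^2 + 1520(j706) + 574684 = 76248 + j1073120
|N| = √(200² + 0²) ≈ 200, ∠N ≈ 0.00°
|D| = √(76248² + 1073120²) ≈ 1.0758e+06, ∠D ≈ 85.94°
|T| = 200 / 1.0758e+06 ≈ 0.00018591
Gain = 20 log₁₀(0.00018591) ≈ -74.61 dB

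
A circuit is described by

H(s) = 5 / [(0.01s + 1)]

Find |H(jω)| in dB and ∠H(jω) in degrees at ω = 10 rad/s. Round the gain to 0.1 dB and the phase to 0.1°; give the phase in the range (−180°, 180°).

At ω = 10 rad/s:
pole (1 + j10·0.01) = 1 + j0.1 → |·| ≈ 1.005, ∠ ≈ 5.71°
|H| = 5 · 1 / (1.005) ≈ 4.9751
Gain = 20 log₁₀(4.9751) ≈ 13.94 dB
∠H = (0°) − (5.71°) = -5.71°

13.9 dB, -5.7°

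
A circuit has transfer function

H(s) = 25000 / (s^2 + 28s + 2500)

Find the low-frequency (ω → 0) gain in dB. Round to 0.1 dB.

20.0 dB

H(0) = 25000 / 2500 = 10
20 log₁₀(10) ≈ 20.00 dB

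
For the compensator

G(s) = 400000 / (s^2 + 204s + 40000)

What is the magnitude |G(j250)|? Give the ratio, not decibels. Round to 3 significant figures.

7.18

At s = jω = j250:
quadratic: (j250)² + 204·j250 + 40000 = -22500 + j51000 → |·| ≈ 55743, ∠ ≈ 113.81°
|G| = 400000 / 55743 ≈ 7.1758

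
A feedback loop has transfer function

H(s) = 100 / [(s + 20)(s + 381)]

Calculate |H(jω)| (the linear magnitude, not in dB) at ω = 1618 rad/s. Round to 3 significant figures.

3.72e-05

At s = jω = j1618:
pole (s+20): 20 + j1618 → |·| = √(20²+1618²) = √2618324 ≈ 1618.1, ∠ = arctan(1618/20) ≈ 89.29°
pole (s+381): 381 + j1618 → |·| = √(381²+1618²) = √2763085 ≈ 1662.3, ∠ = arctan(1618/381) ≈ 76.75°
|H| = 100 / 2.6898e+06 ≈ 3.7177e-05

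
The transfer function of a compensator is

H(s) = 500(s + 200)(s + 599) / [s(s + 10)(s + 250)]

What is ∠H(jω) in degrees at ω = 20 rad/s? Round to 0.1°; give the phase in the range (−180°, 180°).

At s = jω = j20:
zero (s+200): 200 + j20 → |·| = √(200²+20²) = √40400 ≈ 201, ∠ = arctan(20/200) ≈ 5.71°
zero (s+599): 599 + j20 → |·| = √(599²+20²) = √359201 ≈ 599.33, ∠ = arctan(20/599) ≈ 1.91°
pole (s+10): 10 + j20 → |·| = √(10²+20²) = √500 ≈ 22.361, ∠ = arctan(20/10) ≈ 63.43°
pole (s+250): 250 + j20 → |·| = √(250²+20²) = √62900 ≈ 250.8, ∠ = arctan(20/250) ≈ 4.57°
pole at origin: |s| = 20, ∠ = 90.00° (in denominator)
∠H = 7.62° − 158.00° = -150.38°

-150.4°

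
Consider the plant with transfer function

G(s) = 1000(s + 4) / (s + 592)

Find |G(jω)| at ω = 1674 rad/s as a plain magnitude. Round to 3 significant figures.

943

At s = jω = j1674:
zero (s+4): 4 + j1674 → |·| = √(4²+1674²) = √2802292 ≈ 1674, ∠ = arctan(1674/4) ≈ 89.86°
pole (s+592): 592 + j1674 → |·| = √(592²+1674²) = √3152740 ≈ 1775.6, ∠ = arctan(1674/592) ≈ 70.52°
|G| = 1000 · 1674 / 1775.6 ≈ 942.78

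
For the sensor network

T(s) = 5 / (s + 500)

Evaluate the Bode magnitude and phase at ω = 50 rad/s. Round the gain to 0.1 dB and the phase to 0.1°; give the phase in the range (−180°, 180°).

-40.0 dB, -5.7°

At s = jω = j50:
pole (s+500): 500 + j50 → |·| = √(500²+50²) = √252500 ≈ 502.49, ∠ = arctan(50/500) ≈ 5.71°
|T| = 5 / 502.49 ≈ 0.0099504
Gain = 20 log₁₀(0.0099504) ≈ -40.04 dB
∠T = 0.00° − 5.71° = -5.71°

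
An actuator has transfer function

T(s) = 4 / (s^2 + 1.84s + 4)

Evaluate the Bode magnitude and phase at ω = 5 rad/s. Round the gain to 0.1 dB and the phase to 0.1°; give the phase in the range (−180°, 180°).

At s = jω = j5:
quadratic: (j5)² + 1.84·j5 + 4 = -21 + j9.2 → |·| ≈ 22.927, ∠ ≈ 156.34°
|T| = 4 / 22.927 ≈ 0.17447
Gain = 20 log₁₀(0.17447) ≈ -15.17 dB
∠T = 0.00° − 156.34° = -156.34°

-15.2 dB, -156.3°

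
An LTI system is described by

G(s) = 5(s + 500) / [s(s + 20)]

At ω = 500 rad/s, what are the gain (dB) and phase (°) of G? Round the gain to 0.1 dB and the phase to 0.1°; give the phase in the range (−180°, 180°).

At s = jω = j500:
zero (s+500): 500 + j500 → |·| = √(500²+500²) = √500000 ≈ 707.11, ∠ = arctan(500/500) ≈ 45.00°
pole (s+20): 20 + j500 → |·| = √(20²+500²) = √250400 ≈ 500.4, ∠ = arctan(500/20) ≈ 87.71°
pole at origin: |s| = 500, ∠ = 90.00° (in denominator)
|G| = 5 · 707.11 / 2.502e+05 ≈ 0.014131
Gain = 20 log₁₀(0.014131) ≈ -37.00 dB
∠G = 45.00° − 177.71° = -132.71°

-37.0 dB, -132.7°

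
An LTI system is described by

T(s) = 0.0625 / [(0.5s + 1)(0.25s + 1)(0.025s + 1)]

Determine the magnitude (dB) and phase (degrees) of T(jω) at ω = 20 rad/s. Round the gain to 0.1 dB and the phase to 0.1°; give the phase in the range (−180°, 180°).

-59.2 dB, 170.5°

At ω = 20 rad/s:
pole (1 + j20·0.5) = 1 + j10 → |·| ≈ 10.05, ∠ ≈ 84.29°
pole (1 + j20·0.25) = 1 + j5 → |·| ≈ 5.099, ∠ ≈ 78.69°
pole (1 + j20·0.025) = 1 + j0.5 → |·| ≈ 1.118, ∠ ≈ 26.57°
|T| = 0.0625 · 1 / (10.05 · 5.099 · 1.118) ≈ 0.0010909
Gain = 20 log₁₀(0.0010909) ≈ -59.24 dB
∠T = (0°) − (84.29° + 78.69° + 26.57°) = -189.55° ≡ 170.45° (principal value)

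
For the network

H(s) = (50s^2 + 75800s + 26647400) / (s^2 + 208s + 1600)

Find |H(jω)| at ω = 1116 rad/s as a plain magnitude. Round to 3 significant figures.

Substitute s = j1116:
Numerator: 50(j1116)^2 + 75800(j1116) + 26647400 = -35625400 + j84592800
Denominator: (j1116)^2 + 208(j1116) + 1600 = -1243856 + j232128
|N| = √(35625400² + 84592800²) ≈ 9.1788e+07, ∠N ≈ 112.84°
|D| = √(1243856² + 232128²) ≈ 1.2653e+06, ∠D ≈ 169.43°
|H| = 9.1788e+07 / 1.2653e+06 ≈ 72.542

72.5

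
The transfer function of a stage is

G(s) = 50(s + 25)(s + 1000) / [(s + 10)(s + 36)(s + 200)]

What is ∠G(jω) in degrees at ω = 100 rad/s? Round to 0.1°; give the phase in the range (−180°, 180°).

At s = jω = j100:
zero (s+25): 25 + j100 → |·| = √(25²+100²) = √10625 ≈ 103.08, ∠ = arctan(100/25) ≈ 75.96°
zero (s+1000): 1000 + j100 → |·| = √(1000²+100²) = √1010000 ≈ 1005, ∠ = arctan(100/1000) ≈ 5.71°
pole (s+10): 10 + j100 → |·| = √(10²+100²) = √10100 ≈ 100.5, ∠ = arctan(100/10) ≈ 84.29°
pole (s+36): 36 + j100 → |·| = √(36²+100²) = √11296 ≈ 106.28, ∠ = arctan(100/36) ≈ 70.20°
pole (s+200): 200 + j100 → |·| = √(200²+100²) = √50000 ≈ 223.61, ∠ = arctan(100/200) ≈ 26.57°
∠G = 81.67° − 181.06° = -99.39°

-99.4°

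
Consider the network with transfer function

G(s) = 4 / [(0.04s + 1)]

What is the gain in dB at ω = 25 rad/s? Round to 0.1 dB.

At ω = 25 rad/s:
pole (1 + j25·0.04) = 1 + j1 → |·| ≈ 1.4142, ∠ ≈ 45.00°
|G| = 4 · 1 / (1.4142) ≈ 2.8285
Gain = 20 log₁₀(2.8285) ≈ 9.03 dB

9.0 dB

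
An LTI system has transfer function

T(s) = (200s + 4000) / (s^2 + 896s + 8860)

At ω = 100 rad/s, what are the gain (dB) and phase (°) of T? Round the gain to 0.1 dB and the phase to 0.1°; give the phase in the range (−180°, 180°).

Substitute s = j100:
Numerator: 200(j100) + 4000 = 4000 + j20000
Denominator: (j100)^2 + 896(j100) + 8860 = -1140 + j89600
|N| = √(4000² + 20000²) ≈ 20396, ∠N ≈ 78.69°
|D| = √(1140² + 89600²) ≈ 89607, ∠D ≈ 90.73°
|T| = 20396 / 89607 ≈ 0.22762
Gain = 20 log₁₀(0.22762) ≈ -12.86 dB
∠T = 78.69° − 90.73° = -12.04°

-12.9 dB, -12.0°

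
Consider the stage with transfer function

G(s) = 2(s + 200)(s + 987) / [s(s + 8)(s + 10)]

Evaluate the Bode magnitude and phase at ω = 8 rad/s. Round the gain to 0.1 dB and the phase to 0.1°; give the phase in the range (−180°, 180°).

At s = jω = j8:
zero (s+200): 200 + j8 → |·| = √(200²+8²) = √40064 ≈ 200.16, ∠ = arctan(8/200) ≈ 2.29°
zero (s+987): 987 + j8 → |·| = √(987²+8²) = √974233 ≈ 987.03, ∠ = arctan(8/987) ≈ 0.46°
pole (s+8): 8 + j8 → |·| = √(8²+8²) = √128 ≈ 11.314, ∠ = arctan(8/8) ≈ 45.00°
pole (s+10): 10 + j8 → |·| = √(10²+8²) = √164 ≈ 12.806, ∠ = arctan(8/10) ≈ 38.66°
pole at origin: |s| = 8, ∠ = 90.00° (in denominator)
|G| = 2 · 1.9756e+05 / 1159.1 ≈ 340.89
Gain = 20 log₁₀(340.89) ≈ 50.65 dB
∠G = 2.75° − 173.66° = -170.91°

50.7 dB, -170.9°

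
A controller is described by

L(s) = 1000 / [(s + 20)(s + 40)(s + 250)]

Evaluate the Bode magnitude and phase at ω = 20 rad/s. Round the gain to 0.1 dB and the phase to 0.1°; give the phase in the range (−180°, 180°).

-50.0 dB, -76.1°

At s = jω = j20:
pole (s+20): 20 + j20 → |·| = √(20²+20²) = √800 ≈ 28.284, ∠ = arctan(20/20) ≈ 45.00°
pole (s+40): 40 + j20 → |·| = √(40²+20²) = √2000 ≈ 44.721, ∠ = arctan(20/40) ≈ 26.57°
pole (s+250): 250 + j20 → |·| = √(250²+20²) = √62900 ≈ 250.8, ∠ = arctan(20/250) ≈ 4.57°
|L| = 1000 / 3.1723e+05 ≈ 0.0031523
Gain = 20 log₁₀(0.0031523) ≈ -50.03 dB
∠L = 0.00° − 76.14° = -76.14°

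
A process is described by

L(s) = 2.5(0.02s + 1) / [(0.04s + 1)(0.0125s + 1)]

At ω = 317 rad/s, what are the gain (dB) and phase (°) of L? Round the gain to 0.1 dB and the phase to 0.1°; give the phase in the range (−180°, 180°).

At ω = 317 rad/s:
zero (1 + j317·0.02) = 1 + j6.34 → |·| ≈ 6.4184, ∠ ≈ 81.04°
pole (1 + j317·0.04) = 1 + j12.68 → |·| ≈ 12.719, ∠ ≈ 85.49°
pole (1 + j317·0.0125) = 1 + j3.9625 → |·| ≈ 4.0867, ∠ ≈ 75.84°
|L| = 2.5 · 6.4184 / (12.719 · 4.0867) ≈ 0.3087
Gain = 20 log₁₀(0.3087) ≈ -10.21 dB
∠L = (81.04°) − (85.49° + 75.84°) = -80.29°

-10.2 dB, -80.3°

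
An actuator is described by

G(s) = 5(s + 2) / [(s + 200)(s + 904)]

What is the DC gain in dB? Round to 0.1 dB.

G(0) = 5·2 / (200·904) ≈ 5.531e-05
20 log₁₀(5.531e-05) ≈ -85.14 dB

-85.1 dB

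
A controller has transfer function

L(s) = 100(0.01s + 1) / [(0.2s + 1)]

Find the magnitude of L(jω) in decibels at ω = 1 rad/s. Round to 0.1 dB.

39.8 dB

At ω = 1 rad/s:
zero (1 + j1·0.01) = 1 + j0.01 → |·| ≈ 1, ∠ ≈ 0.57°
pole (1 + j1·0.2) = 1 + j0.2 → |·| ≈ 1.0198, ∠ ≈ 11.31°
|L| = 100 · 1 / (1.0198) ≈ 98.058
Gain = 20 log₁₀(98.058) ≈ 39.83 dB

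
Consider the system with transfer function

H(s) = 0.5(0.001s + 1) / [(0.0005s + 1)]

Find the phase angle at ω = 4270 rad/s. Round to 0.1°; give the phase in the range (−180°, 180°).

11.9°

At ω = 4270 rad/s:
zero (1 + j4270·0.001) = 1 + j4.27 → |·| ≈ 4.3855, ∠ ≈ 76.82°
pole (1 + j4270·0.0005) = 1 + j2.135 → |·| ≈ 2.3576, ∠ ≈ 64.90°
∠H = (76.82°) − (64.90°) = 11.92°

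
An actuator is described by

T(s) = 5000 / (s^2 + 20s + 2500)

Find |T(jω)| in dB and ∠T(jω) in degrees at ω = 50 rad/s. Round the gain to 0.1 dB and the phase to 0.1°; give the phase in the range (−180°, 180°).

At s = jω = j50:
quadratic: (j50)² + 20·j50 + 2500 = 0 + j1000 → |·| ≈ 1000, ∠ ≈ 90.00°
|T| = 5000 / 1000 ≈ 5
Gain = 20 log₁₀(5) ≈ 13.98 dB
∠T = 0.00° − 90.00° = -90.00°

14.0 dB, -90.0°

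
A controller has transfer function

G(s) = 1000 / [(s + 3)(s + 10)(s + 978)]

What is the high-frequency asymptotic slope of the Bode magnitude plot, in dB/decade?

Each pole contributes −20 dB/decade at high frequency; each zero contributes +20 dB/decade.
Net: 0 zero(s) − 3 pole(s) → -60 dB/decade.

-60 dB/decade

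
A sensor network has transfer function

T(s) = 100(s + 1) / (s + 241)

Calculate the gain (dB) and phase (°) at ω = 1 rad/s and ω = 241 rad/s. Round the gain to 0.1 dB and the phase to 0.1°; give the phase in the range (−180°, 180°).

ω = 1: -4.6 dB, 44.8°; ω = 241: 37.0 dB, 44.8°

At s = jω = j1:
zero (s+1): 1 + j1 → |·| = √(1²+1²) = √2 ≈ 1.4142, ∠ = arctan(1/1) ≈ 45.00°
pole (s+241): 241 + j1 → |·| = √(241²+1²) = √58082 ≈ 241, ∠ = arctan(1/241) ≈ 0.24°
|T| = 100 · 1.4142 / 241 ≈ 0.5868
Gain = 20 log₁₀(0.5868) ≈ -4.63 dB
∠T = 45.00° − 0.24° = 44.76°

At s = jω = j241:
zero (s+1): 1 + j241 → |·| = √(1²+241²) = √58082 ≈ 241, ∠ = arctan(241/1) ≈ 89.76°
pole (s+241): 241 + j241 → |·| = √(241²+241²) = √116162 ≈ 340.83, ∠ = arctan(241/241) ≈ 45.00°
|T| = 100 · 241 / 340.83 ≈ 70.71
Gain = 20 log₁₀(70.71) ≈ 36.99 dB
∠T = 89.76° − 45.00° = 44.76°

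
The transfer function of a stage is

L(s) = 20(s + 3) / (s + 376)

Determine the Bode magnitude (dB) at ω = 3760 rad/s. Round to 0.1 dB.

26.0 dB

At s = jω = j3760:
zero (s+3): 3 + j3760 → |·| = √(3²+3760²) = √14137609 ≈ 3760, ∠ = arctan(3760/3) ≈ 89.95°
pole (s+376): 376 + j3760 → |·| = √(376²+3760²) = √14278976 ≈ 3778.8, ∠ = arctan(3760/376) ≈ 84.29°
|L| = 20 · 3760 / 3778.8 ≈ 19.9
Gain = 20 log₁₀(19.9) ≈ 25.98 dB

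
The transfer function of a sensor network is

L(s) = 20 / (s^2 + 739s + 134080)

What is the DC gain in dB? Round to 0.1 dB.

L(0) = 20 / 134080 ≈ 0.00014916
20 log₁₀(0.00014916) ≈ -76.53 dB

-76.5 dB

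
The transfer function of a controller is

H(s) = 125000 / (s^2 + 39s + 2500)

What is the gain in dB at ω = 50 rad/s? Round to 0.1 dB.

36.1 dB

At s = jω = j50:
quadratic: (j50)² + 39·j50 + 2500 = 0 + j1950 → |·| ≈ 1950, ∠ ≈ 90.00°
|H| = 125000 / 1950 ≈ 64.103
Gain = 20 log₁₀(64.103) ≈ 36.14 dB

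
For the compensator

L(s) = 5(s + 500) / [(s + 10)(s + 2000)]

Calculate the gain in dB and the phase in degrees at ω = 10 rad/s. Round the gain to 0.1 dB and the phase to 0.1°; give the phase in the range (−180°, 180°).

-21.1 dB, -44.1°

At s = jω = j10:
zero (s+500): 500 + j10 → |·| = √(500²+10²) = √250100 ≈ 500.1, ∠ = arctan(10/500) ≈ 1.15°
pole (s+10): 10 + j10 → |·| = √(10²+10²) = √200 ≈ 14.142, ∠ = arctan(10/10) ≈ 45.00°
pole (s+2000): 2000 + j10 → |·| = √(2000²+10²) = √4000100 ≈ 2000, ∠ = arctan(10/2000) ≈ 0.29°
|L| = 5 · 500.1 / 28284 ≈ 0.088407
Gain = 20 log₁₀(0.088407) ≈ -21.07 dB
∠L = 1.15° − 45.29° = -44.14°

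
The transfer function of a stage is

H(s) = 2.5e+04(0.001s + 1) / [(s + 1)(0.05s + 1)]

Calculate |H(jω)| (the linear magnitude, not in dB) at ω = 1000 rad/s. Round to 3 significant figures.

At ω = 1000 rad/s:
zero (1 + j1000·0.001) = 1 + j1 → |·| ≈ 1.4142, ∠ ≈ 45.00°
pole (1 + j1000·1) = 1 + j1000 → |·| ≈ 1000, ∠ ≈ 89.94°
pole (1 + j1000·0.05) = 1 + j50 → |·| ≈ 50.01, ∠ ≈ 88.85°
|H| = 2.5e+04 · 1.4142 / (1000 · 50.01) ≈ 0.70696

0.707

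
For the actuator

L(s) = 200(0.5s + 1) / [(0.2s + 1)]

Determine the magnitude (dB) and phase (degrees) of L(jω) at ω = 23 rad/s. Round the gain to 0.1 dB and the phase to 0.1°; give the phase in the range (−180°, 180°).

At ω = 23 rad/s:
zero (1 + j23·0.5) = 1 + j11.5 → |·| ≈ 11.543, ∠ ≈ 85.03°
pole (1 + j23·0.2) = 1 + j4.6 → |·| ≈ 4.7074, ∠ ≈ 77.74°
|L| = 200 · 11.543 / (4.7074) ≈ 490.42
Gain = 20 log₁₀(490.42) ≈ 53.81 dB
∠L = (85.03°) − (77.74°) = 7.29°

53.8 dB, 7.3°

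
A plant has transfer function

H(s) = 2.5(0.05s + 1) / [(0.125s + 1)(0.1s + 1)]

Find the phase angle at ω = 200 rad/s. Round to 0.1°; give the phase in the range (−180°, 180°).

-90.6°

At ω = 200 rad/s:
zero (1 + j200·0.05) = 1 + j10 → |·| ≈ 10.05, ∠ ≈ 84.29°
pole (1 + j200·0.125) = 1 + j25 → |·| ≈ 25.02, ∠ ≈ 87.71°
pole (1 + j200·0.1) = 1 + j20 → |·| ≈ 20.025, ∠ ≈ 87.14°
∠H = (84.29°) − (87.71° + 87.14°) = -90.56°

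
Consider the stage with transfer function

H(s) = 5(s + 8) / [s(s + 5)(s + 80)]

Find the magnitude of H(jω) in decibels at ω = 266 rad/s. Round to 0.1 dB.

-83.4 dB

At s = jω = j266:
zero (s+8): 8 + j266 → |·| = √(8²+266²) = √70820 ≈ 266.12, ∠ = arctan(266/8) ≈ 88.28°
pole (s+5): 5 + j266 → |·| = √(5²+266²) = √70781 ≈ 266.05, ∠ = arctan(266/5) ≈ 88.92°
pole (s+80): 80 + j266 → |·| = √(80²+266²) = √77156 ≈ 277.77, ∠ = arctan(266/80) ≈ 73.26°
pole at origin: |s| = 266, ∠ = 90.00° (in denominator)
|H| = 5 · 266.12 / 1.9658e+07 ≈ 6.7687e-05
Gain = 20 log₁₀(6.7687e-05) ≈ -83.39 dB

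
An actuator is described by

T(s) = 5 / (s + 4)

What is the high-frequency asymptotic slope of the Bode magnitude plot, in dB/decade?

Each pole contributes −20 dB/decade at high frequency; each zero contributes +20 dB/decade.
Net: 0 zero(s) − 1 pole(s) → -20 dB/decade.

-20 dB/decade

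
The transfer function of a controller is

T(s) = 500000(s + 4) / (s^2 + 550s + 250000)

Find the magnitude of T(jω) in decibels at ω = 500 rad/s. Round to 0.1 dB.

59.2 dB

At s = jω = j500:
zero (s+4): 4 + j500 → |·| = √(4²+500²) = √250016 ≈ 500.02, ∠ = arctan(500/4) ≈ 89.54°
quadratic: (j500)² + 550·j500 + 250000 = 0 + j275000 → |·| ≈ 2.75e+05, ∠ ≈ 90.00°
|T| = 500000 · 500.02 / 2.75e+05 ≈ 909.13
Gain = 20 log₁₀(909.13) ≈ 59.17 dB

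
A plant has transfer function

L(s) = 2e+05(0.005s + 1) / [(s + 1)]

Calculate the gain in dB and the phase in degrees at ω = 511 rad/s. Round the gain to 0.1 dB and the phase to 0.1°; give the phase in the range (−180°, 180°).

60.6 dB, -21.3°

At ω = 511 rad/s:
zero (1 + j511·0.005) = 1 + j2.555 → |·| ≈ 2.7437, ∠ ≈ 68.63°
pole (1 + j511·1) = 1 + j511 → |·| ≈ 511, ∠ ≈ 89.89°
|L| = 2e+05 · 2.7437 / (511) ≈ 1073.9
Gain = 20 log₁₀(1073.9) ≈ 60.62 dB
∠L = (68.63°) − (89.89°) = -21.26°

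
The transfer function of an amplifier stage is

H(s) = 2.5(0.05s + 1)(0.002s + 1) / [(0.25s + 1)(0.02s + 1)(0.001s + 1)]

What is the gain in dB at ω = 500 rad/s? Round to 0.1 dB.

-24.0 dB

At ω = 500 rad/s:
zero (1 + j500·0.05) = 1 + j25 → |·| ≈ 25.02, ∠ ≈ 87.71°
zero (1 + j500·0.002) = 1 + j1 → |·| ≈ 1.4142, ∠ ≈ 45.00°
pole (1 + j500·0.25) = 1 + j125 → |·| ≈ 125, ∠ ≈ 89.54°
pole (1 + j500·0.02) = 1 + j10 → |·| ≈ 10.05, ∠ ≈ 84.29°
pole (1 + j500·0.001) = 1 + j0.5 → |·| ≈ 1.118, ∠ ≈ 26.57°
|H| = 2.5 · 25.02 · 1.4142 / (125 · 10.05 · 1.118) ≈ 0.062983
Gain = 20 log₁₀(0.062983) ≈ -24.02 dB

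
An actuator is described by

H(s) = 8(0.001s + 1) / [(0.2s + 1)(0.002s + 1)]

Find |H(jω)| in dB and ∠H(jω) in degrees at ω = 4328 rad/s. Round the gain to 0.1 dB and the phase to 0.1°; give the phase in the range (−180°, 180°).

At ω = 4328 rad/s:
zero (1 + j4328·0.001) = 1 + j4.328 → |·| ≈ 4.442, ∠ ≈ 76.99°
pole (1 + j4328·0.2) = 1 + j865.6 → |·| ≈ 865.6, ∠ ≈ 89.93°
pole (1 + j4328·0.002) = 1 + j8.656 → |·| ≈ 8.7136, ∠ ≈ 83.41°
|H| = 8 · 4.442 / (865.6 · 8.7136) ≈ 0.0047114
Gain = 20 log₁₀(0.0047114) ≈ -46.54 dB
∠H = (76.99°) − (89.93° + 83.41°) = -96.35°

-46.5 dB, -96.4°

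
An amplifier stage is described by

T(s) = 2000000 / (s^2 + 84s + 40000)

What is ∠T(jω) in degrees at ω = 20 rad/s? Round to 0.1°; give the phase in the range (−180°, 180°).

-2.4°

At s = jω = j20:
quadratic: (j20)² + 84·j20 + 40000 = 39600 + j1680 → |·| ≈ 39636, ∠ ≈ 2.43°
∠T = 0.00° − 2.43° = -2.43°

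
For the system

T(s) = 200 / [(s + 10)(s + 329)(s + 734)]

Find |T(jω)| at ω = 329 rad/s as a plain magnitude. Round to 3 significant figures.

At s = jω = j329:
pole (s+10): 10 + j329 → |·| = √(10²+329²) = √108341 ≈ 329.15, ∠ = arctan(329/10) ≈ 88.26°
pole (s+329): 329 + j329 → |·| = √(329²+329²) = √216482 ≈ 465.28, ∠ = arctan(329/329) ≈ 45.00°
pole (s+734): 734 + j329 → |·| = √(734²+329²) = √646997 ≈ 804.36, ∠ = arctan(329/734) ≈ 24.14°
|T| = 200 / 1.2319e+08 ≈ 1.6235e-06

1.62e-06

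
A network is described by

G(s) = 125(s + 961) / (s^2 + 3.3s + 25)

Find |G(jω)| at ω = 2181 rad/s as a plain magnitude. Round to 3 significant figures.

0.0626

At s = jω = j2181:
zero (s+961): 961 + j2181 → |·| = √(961²+2181²) = √5680282 ≈ 2383.3, ∠ = arctan(2181/961) ≈ 66.22°
quadratic: (j2181)² + 3.3·j2181 + 25 = -4756736 + j7197.3 → |·| ≈ 4.7567e+06, ∠ ≈ 179.91°
|G| = 125 · 2383.3 / 4.7567e+06 ≈ 0.06263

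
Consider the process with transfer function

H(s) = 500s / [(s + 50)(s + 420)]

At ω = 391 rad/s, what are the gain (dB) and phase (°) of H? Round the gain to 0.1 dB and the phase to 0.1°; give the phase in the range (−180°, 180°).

At s = jω = j391:
zero at origin: s = j391 → |·| = 391, ∠ = 90.00°
pole (s+50): 50 + j391 → |·| = √(50²+391²) = √155381 ≈ 394.18, ∠ = arctan(391/50) ≈ 82.71°
pole (s+420): 420 + j391 → |·| = √(420²+391²) = √329281 ≈ 573.83, ∠ = arctan(391/420) ≈ 42.95°
|H| = 500 · 391 / 2.2619e+05 ≈ 0.86432
Gain = 20 log₁₀(0.86432) ≈ -1.27 dB
∠H = 90.00° − 125.66° = -35.66°

-1.3 dB, -35.7°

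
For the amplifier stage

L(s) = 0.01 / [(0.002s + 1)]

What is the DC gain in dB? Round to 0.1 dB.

-40.0 dB

L(0) = 0.01 · 1 / 1 = 0.01
20 log₁₀(0.01) ≈ -40.00 dB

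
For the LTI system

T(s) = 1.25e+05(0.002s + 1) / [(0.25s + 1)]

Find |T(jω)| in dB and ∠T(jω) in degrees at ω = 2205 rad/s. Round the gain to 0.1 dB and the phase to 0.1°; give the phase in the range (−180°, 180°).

At ω = 2205 rad/s:
zero (1 + j2205·0.002) = 1 + j4.41 → |·| ≈ 4.522, ∠ ≈ 77.22°
pole (1 + j2205·0.25) = 1 + j551.25 → |·| ≈ 551.25, ∠ ≈ 89.90°
|T| = 1.25e+05 · 4.522 / (551.25) ≈ 1025.4
Gain = 20 log₁₀(1025.4) ≈ 60.22 dB
∠T = (77.22°) − (89.90°) = -12.68°

60.2 dB, -12.7°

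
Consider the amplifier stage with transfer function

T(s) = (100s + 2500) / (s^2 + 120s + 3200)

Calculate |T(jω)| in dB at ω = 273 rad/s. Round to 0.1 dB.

Substitute s = j273:
Numerator: 100(j273) + 2500 = 2500 + j27300
Denominator: (j273)^2 + 120(j273) + 3200 = -71329 + j32760
|N| = √(2500² + 27300²) ≈ 27414, ∠N ≈ 84.77°
|D| = √(71329² + 32760²) ≈ 78492, ∠D ≈ 155.33°
|T| = 27414 / 78492 ≈ 0.34926
Gain = 20 log₁₀(0.34926) ≈ -9.14 dB

-9.1 dB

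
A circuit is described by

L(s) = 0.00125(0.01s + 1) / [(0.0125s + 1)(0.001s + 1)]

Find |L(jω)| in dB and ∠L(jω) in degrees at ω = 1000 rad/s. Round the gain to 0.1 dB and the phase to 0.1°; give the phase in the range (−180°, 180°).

-63.0 dB, -46.1°

At ω = 1000 rad/s:
zero (1 + j1000·0.01) = 1 + j10 → |·| ≈ 10.05, ∠ ≈ 84.29°
pole (1 + j1000·0.0125) = 1 + j12.5 → |·| ≈ 12.54, ∠ ≈ 85.43°
pole (1 + j1000·0.001) = 1 + j1 → |·| ≈ 1.4142, ∠ ≈ 45.00°
|L| = 0.00125 · 10.05 / (12.54 · 1.4142) ≈ 0.00070838
Gain = 20 log₁₀(0.00070838) ≈ -62.99 dB
∠L = (84.29°) − (85.43° + 45.00°) = -46.14°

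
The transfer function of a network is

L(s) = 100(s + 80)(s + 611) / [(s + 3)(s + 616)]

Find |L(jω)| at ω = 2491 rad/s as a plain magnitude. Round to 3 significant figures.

100

At s = jω = j2491:
zero (s+80): 80 + j2491 → |·| = √(80²+2491²) = √6211481 ≈ 2492.3, ∠ = arctan(2491/80) ≈ 88.16°
zero (s+611): 611 + j2491 → |·| = √(611²+2491²) = √6578402 ≈ 2564.8, ∠ = arctan(2491/611) ≈ 76.22°
pole (s+3): 3 + j2491 → |·| = √(3²+2491²) = √6205090 ≈ 2491, ∠ = arctan(2491/3) ≈ 89.93°
pole (s+616): 616 + j2491 → |·| = √(616²+2491²) = √6584537 ≈ 2566, ∠ = arctan(2491/616) ≈ 76.11°
|L| = 100 · 6.3923e+06 / 6.3919e+06 ≈ 100.01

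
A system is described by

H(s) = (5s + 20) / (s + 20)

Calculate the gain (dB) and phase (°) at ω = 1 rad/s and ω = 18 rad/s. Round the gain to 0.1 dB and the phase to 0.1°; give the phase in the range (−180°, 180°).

Substitute s = j1:
Numerator: 5(j1) + 20 = 20 + j5
Denominator: (j1) + 20 = 20 + j1
|N| = √(20² + 5²) ≈ 20.616, ∠N ≈ 14.04°
|D| = √(20² + 1²) ≈ 20.025, ∠D ≈ 2.86°
|H| = 20.616 / 20.025 ≈ 1.0295
Gain = 20 log₁₀(1.0295) ≈ 0.25 dB
∠H = 14.04° − 2.86° = 11.18°

Substitute s = j18:
Numerator: 5(j18) + 20 = 20 + j90
Denominator: (j18) + 20 = 20 + j18
|N| = √(20² + 90²) ≈ 92.195, ∠N ≈ 77.47°
|D| = √(20² + 18²) ≈ 26.907, ∠D ≈ 41.99°
|H| = 92.195 / 26.907 ≈ 3.4264
Gain = 20 log₁₀(3.4264) ≈ 10.70 dB
∠H = 77.47° − 41.99° = 35.48°

ω = 1: 0.3 dB, 11.2°; ω = 18: 10.7 dB, 35.5°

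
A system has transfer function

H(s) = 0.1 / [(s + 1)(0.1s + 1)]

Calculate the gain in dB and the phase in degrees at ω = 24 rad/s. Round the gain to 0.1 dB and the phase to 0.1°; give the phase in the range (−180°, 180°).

At ω = 24 rad/s:
pole (1 + j24·1) = 1 + j24 → |·| ≈ 24.021, ∠ ≈ 87.61°
pole (1 + j24·0.1) = 1 + j2.4 → |·| ≈ 2.6, ∠ ≈ 67.38°
|H| = 0.1 · 1 / (24.021 · 2.6) ≈ 0.0016012
Gain = 20 log₁₀(0.0016012) ≈ -55.91 dB
∠H = (0°) − (87.61° + 67.38°) = -154.99°

-55.9 dB, -155.0°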